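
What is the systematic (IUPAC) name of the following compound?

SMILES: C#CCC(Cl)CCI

4-chloro-6-iodohex-1-yne

The longest chain bearing the multiple bond is 6 carbons long (hexane).
The chain contains a C≡C triple bond, so the unsaturation ending is -yne.
The numbering direction is chosen so that numbering from this end puts the triple bond at C-1 rather than C-5.
This places the triple bond between C-1 and C-2; a chloro group at C-4; an iodo group at C-6.
Prefixes are listed alphabetically: chloro, iodo.
Assembling the pieces gives 4-chloro-6-iodohex-1-yne.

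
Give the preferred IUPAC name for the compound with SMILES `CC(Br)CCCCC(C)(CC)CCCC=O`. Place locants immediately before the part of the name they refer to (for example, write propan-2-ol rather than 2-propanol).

10-bromo-5-ethyl-5-methylundecanal

Counting along the main chain through the –CHO group gives 11 carbons: the parent is undecane.
The principal characteristic group is an aldehyde (terminal –CHO), named with the suffix -al.
Number the chain so that the aldehyde carbon is C-1 by definition.
That gives a bromo group at C-10; an ethyl group at C-5; a methyl group at C-5.
The substituents are ordered alphabetically, ignoring any di-/tri- multipliers.
Putting it together: 10-bromo-5-ethyl-5-methylundecanal.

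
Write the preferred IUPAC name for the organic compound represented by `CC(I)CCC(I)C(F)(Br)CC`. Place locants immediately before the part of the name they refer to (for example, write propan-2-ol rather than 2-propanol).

The longest carbon chain is 8 atoms: the parent is octane.
Choose the numbering such that the substituent locant set {2,5,6,6} is lower than {3,3,4,7} at the first point of difference.
This places a bromo group at C-6; a fluoro group at C-6; iodo groups at C-2 and C-5.
Prefixes are listed alphabetically: bromo, fluoro, iodo.
The name is 6-bromo-6-fluoro-2,5-diiodooctane.

6-bromo-6-fluoro-2,5-diiodooctane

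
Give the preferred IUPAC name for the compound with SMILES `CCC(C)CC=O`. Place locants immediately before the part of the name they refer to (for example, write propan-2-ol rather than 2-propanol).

3-methylpentanal

The longest carbon chain that includes the –CHO group has 5 carbons, so the parent hydride is pentane.
An aldehyde (terminal –CHO) is the principal characteristic group, giving the suffix -al.
Number the chain so that the aldehyde carbon is C-1 by definition.
That gives a methyl group at C-3.
Assembling the pieces gives 3-methylpentanal.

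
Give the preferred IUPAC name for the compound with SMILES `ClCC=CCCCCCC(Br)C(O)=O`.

The longest chain bearing the –COOH group and the multiple bond is 10 carbons long (decane).
A carboxylic acid (terminal –COOH) is the principal characteristic group, giving the suffix -oic acid.
There is one C=C double bond, indicated by the ending -ene.
Choose the numbering such that the carboxylic acid carbon is C-1 by definition.
With this numbering: the double bond between C-8 and C-9; a bromo group at C-2; a chloro group at C-10.
Prefixes are listed alphabetically: bromo, chloro.
Putting it together: 2-bromo-10-chlorodec-8-enoic acid.

2-bromo-10-chlorodec-8-enoic acid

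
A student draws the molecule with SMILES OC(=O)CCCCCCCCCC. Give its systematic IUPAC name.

The longest chain bearing the –COOH group is 11 carbons long (undecane).
The principal characteristic group is a carboxylic acid (terminal –COOH), named with the suffix -oic acid.
Number the chain so that the carboxylic acid carbon is C-1 by definition.
The name is undecanoic acid.

undecanoic acid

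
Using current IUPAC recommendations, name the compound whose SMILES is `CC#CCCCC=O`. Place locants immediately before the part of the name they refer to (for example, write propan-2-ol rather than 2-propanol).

hept-5-ynal

Counting along the main chain through the –CHO group and the multiple bond gives 7 carbons: the parent is heptane.
An aldehyde (terminal –CHO) is the principal characteristic group, giving the suffix -al.
The chain contains a C≡C triple bond, so the unsaturation ending is -yne.
Choose the numbering such that the aldehyde carbon is C-1 by definition.
With this numbering: the triple bond between C-5 and C-6.
Putting it together: hept-5-ynal.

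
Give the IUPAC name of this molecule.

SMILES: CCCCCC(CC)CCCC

5-ethyldecane

The parent chain contains 10 carbons (decane).
Number the chain so that the substituent locant set {5} is lower than {6} at the first point of difference.
This places an ethyl group at C-5.
Putting it together: 5-ethyldecane.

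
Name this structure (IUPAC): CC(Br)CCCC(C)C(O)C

Counting along the main chain through the –OH group gives 8 carbons: the parent is octane.
An alcohol (–OH) is the principal characteristic group, giving the suffix -ol.
Number the chain so that numbering from this end puts the hydroxyl group at C-2 rather than C-7.
This places the hydroxyl at C-2; a bromo group at C-7; a methyl group at C-3.
Substituent prefixes are cited in alphabetical order (multiplying prefixes like di-/tri- are ignored for ordering).
Assembling the pieces gives 7-bromo-3-methyloctan-2-ol.

7-bromo-3-methyloctan-2-ol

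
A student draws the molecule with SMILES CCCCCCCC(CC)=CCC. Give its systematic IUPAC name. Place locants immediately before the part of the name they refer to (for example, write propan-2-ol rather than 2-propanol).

The longest carbon chain that includes the multiple bond has 11 carbons, so the parent hydride is undecane.
The chain contains a C=C double bond, so the unsaturation ending is -ene.
Choose the numbering such that numbering from this end puts the double bond at C-3 rather than C-8.
This places the double bond between C-3 and C-4; an ethyl group at C-4.
Putting it together: 4-ethylundec-3-ene.

4-ethylundec-3-ene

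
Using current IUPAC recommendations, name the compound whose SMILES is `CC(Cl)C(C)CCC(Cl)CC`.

The longest carbon chain is 8 atoms: the parent is octane.
Choose the numbering such that the substituent locant set {2,3,6} is lower than {3,6,7} at the first point of difference.
That gives chloro groups at C-2 and C-6; a methyl group at C-3.
Prefixes are listed alphabetically: chloro, methyl.
Assembling the pieces gives 2,6-dichloro-3-methyloctane.

2,6-dichloro-3-methyloctane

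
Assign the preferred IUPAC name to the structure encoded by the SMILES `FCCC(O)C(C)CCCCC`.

1-fluoro-4-methylnonan-3-ol

Counting along the main chain through the –OH group gives 9 carbons: the parent is nonane.
An alcohol (–OH) is the principal characteristic group, giving the suffix -ol.
The numbering direction is chosen so that numbering from this end puts the hydroxyl group at C-3 rather than C-7.
This places the hydroxyl at C-3; a fluoro group at C-1; a methyl group at C-4.
Prefixes are listed alphabetically: fluoro, methyl.
The name is 1-fluoro-4-methylnonan-3-ol.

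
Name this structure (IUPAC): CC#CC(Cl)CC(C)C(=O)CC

The longest chain bearing the carbonyl and the multiple bond is 9 carbons long (nonane).
The principal characteristic group is a ketone (C=O on an internal carbon), named with the suffix -one.
A C≡C triple bond in the chain gives the infix -yne-.
Number the chain so that numbering from this end puts the carbonyl group at C-3 rather than C-7.
That gives the carbonyl at C-3; the triple bond between C-7 and C-8; a chloro group at C-6; a methyl group at C-4.
Prefixes are listed alphabetically: chloro, methyl.
The name is 6-chloro-4-methylnon-7-yn-3-one.

6-chloro-4-methylnon-7-yn-3-one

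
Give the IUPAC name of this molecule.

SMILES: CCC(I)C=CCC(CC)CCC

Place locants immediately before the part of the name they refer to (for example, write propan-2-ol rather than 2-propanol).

The longest chain bearing the multiple bond is 10 carbons long (decane).
The chain contains a C=C double bond, so the unsaturation ending is -ene.
The numbering direction is chosen so that numbering from this end puts the double bond at C-4 rather than C-6.
This places the double bond between C-4 and C-5; an ethyl group at C-7; an iodo group at C-3.
Substituent prefixes are cited in alphabetical order (multiplying prefixes like di-/tri- are ignored for ordering).
Assembling the pieces gives 7-ethyl-3-iododec-4-ene.

7-ethyl-3-iododec-4-ene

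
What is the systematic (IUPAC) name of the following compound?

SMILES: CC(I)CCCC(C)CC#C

8-iodo-4-methylnon-1-yne

The longest carbon chain that includes the multiple bond has 9 carbons, so the parent hydride is nonane.
A C≡C triple bond in the chain gives the infix -yne-.
The numbering direction is chosen so that numbering from this end puts the triple bond at C-1 rather than C-8.
That gives the triple bond between C-1 and C-2; an iodo group at C-8; a methyl group at C-4.
The substituents are ordered alphabetically, ignoring any di-/tri- multipliers.
Putting it together: 8-iodo-4-methylnon-1-yne.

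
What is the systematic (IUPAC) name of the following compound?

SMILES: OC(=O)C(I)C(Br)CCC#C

Counting along the main chain through the –COOH group and the multiple bond gives 7 carbons: the parent is heptane.
The highest-priority functional group is a carboxylic acid (terminal –COOH), so the name ends in -oic acid.
A C≡C triple bond in the chain gives the infix -yne-.
Choose the numbering such that the carboxylic acid carbon is C-1 by definition.
This places the triple bond between C-6 and C-7; a bromo group at C-3; an iodo group at C-2.
The substituents are ordered alphabetically, ignoring any di-/tri- multipliers.
The name is 3-bromo-2-iodohept-6-ynoic acid.

3-bromo-2-iodohept-6-ynoic acid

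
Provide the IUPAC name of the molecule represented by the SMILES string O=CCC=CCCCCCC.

dec-3-enal

The longest chain bearing the –CHO group and the multiple bond is 10 carbons long (decane).
The highest-priority functional group is an aldehyde (terminal –CHO), so the name ends in -al.
The chain contains a C=C double bond, so the unsaturation ending is -ene.
Number the chain so that the aldehyde carbon is C-1 by definition.
That gives the double bond between C-3 and C-4.
The name is dec-3-enal.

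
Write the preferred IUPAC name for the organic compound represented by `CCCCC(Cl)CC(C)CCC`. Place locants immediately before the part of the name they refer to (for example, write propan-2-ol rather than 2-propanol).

6-chloro-4-methyldecane

The parent chain contains 10 carbons (decane).
The numbering direction is chosen so that the substituent locant set {4,6} is lower than {5,7} at the first point of difference.
This places a chloro group at C-6; a methyl group at C-4.
The substituents are ordered alphabetically, ignoring any di-/tri- multipliers.
Assembling the pieces gives 6-chloro-4-methyldecane.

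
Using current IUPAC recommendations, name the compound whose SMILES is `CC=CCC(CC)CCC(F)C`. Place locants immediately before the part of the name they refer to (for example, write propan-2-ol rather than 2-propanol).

5-ethyl-8-fluoronon-2-ene

Counting along the main chain through the multiple bond gives 9 carbons: the parent is nonane.
A C=C double bond in the chain gives the infix -ene-.
The numbering direction is chosen so that numbering from this end puts the double bond at C-2 rather than C-7.
This places the double bond between C-2 and C-3; an ethyl group at C-5; a fluoro group at C-8.
The substituents are ordered alphabetically, ignoring any di-/tri- multipliers.
Putting it together: 5-ethyl-8-fluoronon-2-ene.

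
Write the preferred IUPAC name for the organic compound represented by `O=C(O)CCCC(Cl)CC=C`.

The longest chain bearing the –COOH group and the multiple bond is 8 carbons long (octane).
A carboxylic acid (terminal –COOH) is the principal characteristic group, giving the suffix -oic acid.
There is one C=C double bond, indicated by the ending -ene.
Choose the numbering such that the carboxylic acid carbon is C-1 by definition.
With this numbering: the double bond between C-7 and C-8; a chloro group at C-5.
Assembling the pieces gives 5-chlorooct-7-enoic acid.

5-chlorooct-7-enoic acid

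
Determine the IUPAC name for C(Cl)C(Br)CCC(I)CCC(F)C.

2-bromo-1-chloro-8-fluoro-5-iodononane

The parent chain contains 9 carbons (nonane).
Number the chain so that the substituent locant set {1,2,5,8} is lower than {2,5,8,9} at the first point of difference.
That gives a bromo group at C-2; a chloro group at C-1; a fluoro group at C-8; an iodo group at C-5.
Substituent prefixes are cited in alphabetical order (multiplying prefixes like di-/tri- are ignored for ordering).
Assembling the pieces gives 2-bromo-1-chloro-8-fluoro-5-iodononane.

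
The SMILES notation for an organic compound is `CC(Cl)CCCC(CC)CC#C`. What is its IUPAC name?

Counting along the main chain through the multiple bond gives 9 carbons: the parent is nonane.
The chain contains a C≡C triple bond, so the unsaturation ending is -yne.
The numbering direction is chosen so that numbering from this end puts the triple bond at C-1 rather than C-8.
With this numbering: the triple bond between C-1 and C-2; a chloro group at C-8; an ethyl group at C-4.
The substituents are ordered alphabetically, ignoring any di-/tri- multipliers.
Putting it together: 8-chloro-4-ethylnon-1-yne.

8-chloro-4-ethylnon-1-yne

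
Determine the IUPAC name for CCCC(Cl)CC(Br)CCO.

The longest chain bearing the –OH group is 8 carbons long (octane).
The principal characteristic group is an alcohol (–OH), named with the suffix -ol.
Choose the numbering such that numbering from this end puts the hydroxyl group at C-1 rather than C-8.
That gives the hydroxyl at C-1; a bromo group at C-3; a chloro group at C-5.
The substituents are ordered alphabetically, ignoring any di-/tri- multipliers.
The name is 3-bromo-5-chlorooctan-1-ol.

3-bromo-5-chlorooctan-1-ol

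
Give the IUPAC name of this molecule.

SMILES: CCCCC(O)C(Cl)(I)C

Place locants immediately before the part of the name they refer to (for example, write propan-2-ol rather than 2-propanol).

Counting along the main chain through the –OH group gives 7 carbons: the parent is heptane.
The highest-priority functional group is an alcohol (–OH), so the name ends in -ol.
Choose the numbering such that numbering from this end puts the hydroxyl group at C-3 rather than C-5.
With this numbering: the hydroxyl at C-3; a chloro group at C-2; an iodo group at C-2.
Substituent prefixes are cited in alphabetical order (multiplying prefixes like di-/tri- are ignored for ordering).
The name is 2-chloro-2-iodoheptan-3-ol.

2-chloro-2-iodoheptan-3-ol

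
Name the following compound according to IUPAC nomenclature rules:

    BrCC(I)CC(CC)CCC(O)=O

The longest chain bearing the –COOH group is 7 carbons long (heptane).
A carboxylic acid (terminal –COOH) is the principal characteristic group, giving the suffix -oic acid.
The numbering direction is chosen so that the carboxylic acid carbon is C-1 by definition.
That gives a bromo group at C-7; an ethyl group at C-4; an iodo group at C-6.
The substituents are ordered alphabetically, ignoring any di-/tri- multipliers.
The name is 7-bromo-4-ethyl-6-iodoheptanoic acid.

7-bromo-4-ethyl-6-iodoheptanoic acid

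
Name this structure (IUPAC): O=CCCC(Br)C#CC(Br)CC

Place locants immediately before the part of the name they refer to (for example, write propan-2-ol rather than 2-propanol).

4,7-dibromonon-5-ynal

The longest carbon chain that includes the –CHO group and the multiple bond has 9 carbons, so the parent hydride is nonane.
An aldehyde (terminal –CHO) is the principal characteristic group, giving the suffix -al.
The chain contains a C≡C triple bond, so the unsaturation ending is -yne.
Number the chain so that the aldehyde carbon is C-1 by definition.
This places the triple bond between C-5 and C-6; bromo groups at C-4 and C-7.
Assembling the pieces gives 4,7-dibromonon-5-ynal.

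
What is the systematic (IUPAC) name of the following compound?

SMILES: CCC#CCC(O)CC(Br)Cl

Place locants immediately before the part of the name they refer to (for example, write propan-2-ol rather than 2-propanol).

1-bromo-1-chlorooct-5-yn-3-ol

The longest carbon chain that includes the –OH group and the multiple bond has 8 carbons, so the parent hydride is octane.
The principal characteristic group is an alcohol (–OH), named with the suffix -ol.
There is one C≡C triple bond, indicated by the ending -yne.
Number the chain so that numbering from this end puts the hydroxyl group at C-3 rather than C-6.
With this numbering: the hydroxyl at C-3; the triple bond between C-5 and C-6; a bromo group at C-1; a chloro group at C-1.
Prefixes are listed alphabetically: bromo, chloro.
Assembling the pieces gives 1-bromo-1-chlorooct-5-yn-3-ol.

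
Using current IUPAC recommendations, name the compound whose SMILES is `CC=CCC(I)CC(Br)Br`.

Counting along the main chain through the multiple bond gives 7 carbons: the parent is heptane.
There is one C=C double bond, indicated by the ending -ene.
Number the chain so that numbering from this end puts the double bond at C-2 rather than C-5.
With this numbering: the double bond between C-2 and C-3; two bromo groups at C-7; an iodo group at C-5.
Substituent prefixes are cited in alphabetical order (multiplying prefixes like di-/tri- are ignored for ordering).
The name is 7,7-dibromo-5-iodohept-2-ene.

7,7-dibromo-5-iodohept-2-ene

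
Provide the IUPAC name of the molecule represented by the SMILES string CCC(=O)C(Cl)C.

2-chloropentan-3-one

The longest chain bearing the carbonyl is 5 carbons long (pentane).
A ketone (C=O on an internal carbon) is the principal characteristic group, giving the suffix -one.
The numbering direction is chosen so that the substituent locant set {2} is lower than {4} at the first point of difference.
With this numbering: the carbonyl at C-3; a chloro group at C-2.
The name is 2-chloropentan-3-one.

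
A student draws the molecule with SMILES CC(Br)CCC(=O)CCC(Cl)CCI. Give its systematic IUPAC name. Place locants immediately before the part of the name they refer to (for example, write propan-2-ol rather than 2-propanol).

2-bromo-8-chloro-10-iododecan-5-one

The longest carbon chain that includes the carbonyl has 10 carbons, so the parent hydride is decane.
The highest-priority functional group is a ketone (C=O on an internal carbon), so the name ends in -one.
Number the chain so that numbering from this end puts the carbonyl group at C-5 rather than C-6.
This places the carbonyl at C-5; a bromo group at C-2; a chloro group at C-8; an iodo group at C-10.
Prefixes are listed alphabetically: bromo, chloro, iodo.
Assembling the pieces gives 2-bromo-8-chloro-10-iododecan-5-one.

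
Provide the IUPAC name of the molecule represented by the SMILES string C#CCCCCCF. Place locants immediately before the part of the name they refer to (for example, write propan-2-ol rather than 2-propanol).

The longest chain bearing the multiple bond is 7 carbons long (heptane).
There is one C≡C triple bond, indicated by the ending -yne.
Choose the numbering such that numbering from this end puts the triple bond at C-1 rather than C-6.
That gives the triple bond between C-1 and C-2; a fluoro group at C-7.
Putting it together: 7-fluorohept-1-yne.

7-fluorohept-1-yne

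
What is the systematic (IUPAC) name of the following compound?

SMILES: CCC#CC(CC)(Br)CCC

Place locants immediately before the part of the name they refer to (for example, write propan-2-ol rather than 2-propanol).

The longest carbon chain that includes the multiple bond has 8 carbons, so the parent hydride is octane.
There is one C≡C triple bond, indicated by the ending -yne.
Number the chain so that numbering from this end puts the triple bond at C-3 rather than C-5.
That gives the triple bond between C-3 and C-4; a bromo group at C-5; an ethyl group at C-5.
The substituents are ordered alphabetically, ignoring any di-/tri- multipliers.
The name is 5-bromo-5-ethyloct-3-yne.

5-bromo-5-ethyloct-3-yne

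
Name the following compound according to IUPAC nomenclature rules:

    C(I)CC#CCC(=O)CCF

The longest carbon chain that includes the carbonyl and the multiple bond has 8 carbons, so the parent hydride is octane.
The highest-priority functional group is a ketone (C=O on an internal carbon), so the name ends in -one.
A C≡C triple bond in the chain gives the infix -yne-.
Choose the numbering such that numbering from this end puts the carbonyl group at C-3 rather than C-6.
That gives the carbonyl at C-3; the triple bond between C-5 and C-6; a fluoro group at C-1; an iodo group at C-8.
Prefixes are listed alphabetically: fluoro, iodo.
The name is 1-fluoro-8-iodooct-5-yn-3-one.

1-fluoro-8-iodooct-5-yn-3-one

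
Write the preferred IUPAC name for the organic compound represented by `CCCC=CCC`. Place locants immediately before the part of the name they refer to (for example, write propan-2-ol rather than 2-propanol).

hept-3-ene

The longest chain bearing the multiple bond is 7 carbons long (heptane).
A C=C double bond in the chain gives the infix -ene-.
Number the chain so that numbering from this end puts the double bond at C-3 rather than C-4.
With this numbering: the double bond between C-3 and C-4.
The name is hept-3-ene.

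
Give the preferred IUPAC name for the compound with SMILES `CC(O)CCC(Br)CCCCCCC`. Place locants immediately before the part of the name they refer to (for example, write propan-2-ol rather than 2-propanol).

The longest carbon chain that includes the –OH group has 12 carbons, so the parent hydride is dodecane.
The highest-priority functional group is an alcohol (–OH), so the name ends in -ol.
Number the chain so that numbering from this end puts the hydroxyl group at C-2 rather than C-11.
With this numbering: the hydroxyl at C-2; a bromo group at C-5.
Putting it together: 5-bromododecan-2-ol.

5-bromododecan-2-ol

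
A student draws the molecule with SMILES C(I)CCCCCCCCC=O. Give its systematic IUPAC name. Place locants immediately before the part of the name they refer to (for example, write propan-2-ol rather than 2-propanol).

Counting along the main chain through the –CHO group gives 10 carbons: the parent is decane.
An aldehyde (terminal –CHO) is the principal characteristic group, giving the suffix -al.
Choose the numbering such that the aldehyde carbon is C-1 by definition.
That gives an iodo group at C-10.
The name is 10-iododecanal.

10-iododecanal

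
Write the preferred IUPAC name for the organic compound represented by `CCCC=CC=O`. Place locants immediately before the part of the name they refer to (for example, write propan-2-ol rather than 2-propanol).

hex-2-enal

The longest carbon chain that includes the –CHO group and the multiple bond has 6 carbons, so the parent hydride is hexane.
The principal characteristic group is an aldehyde (terminal –CHO), named with the suffix -al.
The chain contains a C=C double bond, so the unsaturation ending is -ene.
Choose the numbering such that the aldehyde carbon is C-1 by definition.
With this numbering: the double bond between C-2 and C-3.
Assembling the pieces gives hex-2-enal.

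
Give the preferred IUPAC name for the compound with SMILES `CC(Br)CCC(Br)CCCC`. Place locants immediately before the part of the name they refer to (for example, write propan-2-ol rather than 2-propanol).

2,5-dibromononane

The longest continuous carbon chain has 9 atoms, so the parent hydride is nonane.
Choose the numbering such that the substituent locant set {2,5} is lower than {5,8} at the first point of difference.
That gives bromo groups at C-2 and C-5.
Putting it together: 2,5-dibromononane.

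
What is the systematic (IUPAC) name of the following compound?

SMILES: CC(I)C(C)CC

2-iodo-3-methylpentane

The longest continuous carbon chain has 5 atoms, so the parent hydride is pentane.
Number the chain so that the substituent locant set {2,3} is lower than {3,4} at the first point of difference.
With this numbering: an iodo group at C-2; a methyl group at C-3.
Substituent prefixes are cited in alphabetical order (multiplying prefixes like di-/tri- are ignored for ordering).
Assembling the pieces gives 2-iodo-3-methylpentane.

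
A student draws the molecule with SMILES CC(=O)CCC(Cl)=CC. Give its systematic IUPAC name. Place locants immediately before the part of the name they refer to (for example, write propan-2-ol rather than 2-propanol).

5-chlorohept-5-en-2-one

Counting along the main chain through the carbonyl and the multiple bond gives 7 carbons: the parent is heptane.
A ketone (C=O on an internal carbon) is the principal characteristic group, giving the suffix -one.
The chain contains a C=C double bond, so the unsaturation ending is -ene.
Choose the numbering such that numbering from this end puts the carbonyl group at C-2 rather than C-6.
This places the carbonyl at C-2; the double bond between C-5 and C-6; a chloro group at C-5.
Putting it together: 5-chlorohept-5-en-2-one.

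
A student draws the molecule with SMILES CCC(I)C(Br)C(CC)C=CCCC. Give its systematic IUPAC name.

The longest carbon chain that includes the multiple bond has 10 carbons, so the parent hydride is decane.
There is one C=C double bond, indicated by the ending -ene.
Choose the numbering such that numbering from this end puts the double bond at C-4 rather than C-6.
That gives the double bond between C-4 and C-5; a bromo group at C-7; an ethyl group at C-6; an iodo group at C-8.
Prefixes are listed alphabetically: bromo, ethyl, iodo.
Assembling the pieces gives 7-bromo-6-ethyl-8-iododec-4-ene.

7-bromo-6-ethyl-8-iododec-4-ene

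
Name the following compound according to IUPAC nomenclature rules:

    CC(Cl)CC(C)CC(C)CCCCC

The parent chain contains 11 carbons (undecane).
Number the chain so that the substituent locant set {2,4,6} is lower than {6,8,10} at the first point of difference.
This places a chloro group at C-2; methyl groups at C-4 and C-6.
Substituent prefixes are cited in alphabetical order (multiplying prefixes like di-/tri- are ignored for ordering).
Assembling the pieces gives 2-chloro-4,6-dimethylundecane.

2-chloro-4,6-dimethylundecane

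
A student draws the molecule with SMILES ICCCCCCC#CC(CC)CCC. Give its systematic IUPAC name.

4-ethyl-12-iodododec-5-yne

The longest carbon chain that includes the multiple bond has 12 carbons, so the parent hydride is dodecane.
A C≡C triple bond in the chain gives the infix -yne-.
The numbering direction is chosen so that numbering from this end puts the triple bond at C-5 rather than C-7.
With this numbering: the triple bond between C-5 and C-6; an ethyl group at C-4; an iodo group at C-12.
Prefixes are listed alphabetically: ethyl, iodo.
The name is 4-ethyl-12-iodododec-5-yne.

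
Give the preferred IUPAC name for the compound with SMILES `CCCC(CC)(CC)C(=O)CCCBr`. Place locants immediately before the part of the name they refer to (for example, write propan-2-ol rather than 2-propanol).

1-bromo-5,5-diethyloctan-4-one

The longest carbon chain that includes the carbonyl has 8 carbons, so the parent hydride is octane.
A ketone (C=O on an internal carbon) is the principal characteristic group, giving the suffix -one.
Choose the numbering such that numbering from this end puts the carbonyl group at C-4 rather than C-5.
That gives the carbonyl at C-4; a bromo group at C-1; two ethyl groups at C-5.
The substituents are ordered alphabetically, ignoring any di-/tri- multipliers.
Putting it together: 1-bromo-5,5-diethyloctan-4-one.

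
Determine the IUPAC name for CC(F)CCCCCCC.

2-fluorononane

The longest carbon chain is 9 atoms: the parent is nonane.
The numbering direction is chosen so that the substituent locant set {2} is lower than {8} at the first point of difference.
That gives a fluoro group at C-2.
Putting it together: 2-fluorononane.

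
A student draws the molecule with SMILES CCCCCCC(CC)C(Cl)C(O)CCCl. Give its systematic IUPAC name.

The longest carbon chain that includes the –OH group has 11 carbons, so the parent hydride is undecane.
The principal characteristic group is an alcohol (–OH), named with the suffix -ol.
Choose the numbering such that numbering from this end puts the hydroxyl group at C-3 rather than C-9.
With this numbering: the hydroxyl at C-3; chloro groups at C-1 and C-4; an ethyl group at C-5.
The substituents are ordered alphabetically, ignoring any di-/tri- multipliers.
The name is 1,4-dichloro-5-ethylundecan-3-ol.

1,4-dichloro-5-ethylundecan-3-ol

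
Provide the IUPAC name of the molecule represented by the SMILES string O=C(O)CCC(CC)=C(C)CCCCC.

4-ethyl-5-methyldec-4-enoic acid

The longest carbon chain that includes the –COOH group and the multiple bond has 10 carbons, so the parent hydride is decane.
A carboxylic acid (terminal –COOH) is the principal characteristic group, giving the suffix -oic acid.
The chain contains a C=C double bond, so the unsaturation ending is -ene.
The numbering direction is chosen so that the carboxylic acid carbon is C-1 by definition.
That gives the double bond between C-4 and C-5; an ethyl group at C-4; a methyl group at C-5.
Prefixes are listed alphabetically: ethyl, methyl.
The name is 4-ethyl-5-methyldec-4-enoic acid.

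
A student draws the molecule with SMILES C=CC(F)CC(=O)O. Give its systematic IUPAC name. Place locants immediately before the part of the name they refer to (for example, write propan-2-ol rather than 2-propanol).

The longest chain bearing the –COOH group and the multiple bond is 5 carbons long (pentane).
The highest-priority functional group is a carboxylic acid (terminal –COOH), so the name ends in -oic acid.
The chain contains a C=C double bond, so the unsaturation ending is -ene.
Choose the numbering such that the carboxylic acid carbon is C-1 by definition.
With this numbering: the double bond between C-4 and C-5; a fluoro group at C-3.
Assembling the pieces gives 3-fluoropent-4-enoic acid.

3-fluoropent-4-enoic acid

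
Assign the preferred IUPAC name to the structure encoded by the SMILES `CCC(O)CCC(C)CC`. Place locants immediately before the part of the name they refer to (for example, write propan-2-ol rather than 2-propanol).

6-methyloctan-3-ol

Counting along the main chain through the –OH group gives 8 carbons: the parent is octane.
The highest-priority functional group is an alcohol (–OH), so the name ends in -ol.
Number the chain so that numbering from this end puts the hydroxyl group at C-3 rather than C-6.
With this numbering: the hydroxyl at C-3; a methyl group at C-6.
Putting it together: 6-methyloctan-3-ol.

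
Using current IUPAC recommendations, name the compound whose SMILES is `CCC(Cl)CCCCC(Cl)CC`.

The longest carbon chain is 10 atoms: the parent is decane.
The molecule is symmetric, so either numbering direction gives the same locants.
That gives chloro groups at C-3 and C-8.
The name is 3,8-dichlorodecane.

3,8-dichlorodecane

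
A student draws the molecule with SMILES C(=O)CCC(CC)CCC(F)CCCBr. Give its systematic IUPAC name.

Counting along the main chain through the –CHO group gives 10 carbons: the parent is decane.
The highest-priority functional group is an aldehyde (terminal –CHO), so the name ends in -al.
The numbering direction is chosen so that the aldehyde carbon is C-1 by definition.
This places a bromo group at C-10; an ethyl group at C-4; a fluoro group at C-7.
Substituent prefixes are cited in alphabetical order (multiplying prefixes like di-/tri- are ignored for ordering).
Assembling the pieces gives 10-bromo-4-ethyl-7-fluorodecanal.

10-bromo-4-ethyl-7-fluorodecanal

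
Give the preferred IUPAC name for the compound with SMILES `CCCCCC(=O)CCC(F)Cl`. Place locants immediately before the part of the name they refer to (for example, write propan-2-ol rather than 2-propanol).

1-chloro-1-fluorononan-4-one

The longest carbon chain that includes the carbonyl has 9 carbons, so the parent hydride is nonane.
The principal characteristic group is a ketone (C=O on an internal carbon), named with the suffix -one.
Number the chain so that numbering from this end puts the carbonyl group at C-4 rather than C-6.
That gives the carbonyl at C-4; a chloro group at C-1; a fluoro group at C-1.
Substituent prefixes are cited in alphabetical order (multiplying prefixes like di-/tri- are ignored for ordering).
Assembling the pieces gives 1-chloro-1-fluorononan-4-one.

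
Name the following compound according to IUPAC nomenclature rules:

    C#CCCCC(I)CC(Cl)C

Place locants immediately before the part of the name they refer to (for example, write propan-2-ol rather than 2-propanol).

The longest carbon chain that includes the multiple bond has 9 carbons, so the parent hydride is nonane.
There is one C≡C triple bond, indicated by the ending -yne.
The numbering direction is chosen so that numbering from this end puts the triple bond at C-1 rather than C-8.
That gives the triple bond between C-1 and C-2; a chloro group at C-8; an iodo group at C-6.
The substituents are ordered alphabetically, ignoring any di-/tri- multipliers.
The name is 8-chloro-6-iodonon-1-yne.

8-chloro-6-iodonon-1-yne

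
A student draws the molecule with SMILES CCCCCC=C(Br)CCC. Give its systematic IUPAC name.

The longest chain bearing the multiple bond is 10 carbons long (decane).
There is one C=C double bond, indicated by the ending -ene.
Choose the numbering such that numbering from this end puts the double bond at C-4 rather than C-6.
That gives the double bond between C-4 and C-5; a bromo group at C-4.
The name is 4-bromodec-4-ene.

4-bromodec-4-ene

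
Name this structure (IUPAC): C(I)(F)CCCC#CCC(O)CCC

Counting along the main chain through the –OH group and the multiple bond gives 11 carbons: the parent is undecane.
The highest-priority functional group is an alcohol (–OH), so the name ends in -ol.
There is one C≡C triple bond, indicated by the ending -yne.
Choose the numbering such that numbering from this end puts the hydroxyl group at C-4 rather than C-8.
That gives the hydroxyl at C-4; the triple bond between C-6 and C-7; a fluoro group at C-11; an iodo group at C-11.
Prefixes are listed alphabetically: fluoro, iodo.
Assembling the pieces gives 11-fluoro-11-iodoundec-6-yn-4-ol.

11-fluoro-11-iodoundec-6-yn-4-ol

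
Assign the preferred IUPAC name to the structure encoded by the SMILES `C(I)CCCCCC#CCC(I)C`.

2,11-diiodoundec-4-yne

The longest carbon chain that includes the multiple bond has 11 carbons, so the parent hydride is undecane.
A C≡C triple bond in the chain gives the infix -yne-.
Number the chain so that numbering from this end puts the triple bond at C-4 rather than C-7.
This places the triple bond between C-4 and C-5; iodo groups at C-2 and C-11.
Assembling the pieces gives 2,11-diiodoundec-4-yne.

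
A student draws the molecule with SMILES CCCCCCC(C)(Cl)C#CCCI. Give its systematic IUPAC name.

The longest chain bearing the multiple bond is 11 carbons long (undecane).
A C≡C triple bond in the chain gives the infix -yne-.
The numbering direction is chosen so that numbering from this end puts the triple bond at C-3 rather than C-8.
That gives the triple bond between C-3 and C-4; a chloro group at C-5; an iodo group at C-1; a methyl group at C-5.
The substituents are ordered alphabetically, ignoring any di-/tri- multipliers.
The name is 5-chloro-1-iodo-5-methylundec-3-yne.

5-chloro-1-iodo-5-methylundec-3-yne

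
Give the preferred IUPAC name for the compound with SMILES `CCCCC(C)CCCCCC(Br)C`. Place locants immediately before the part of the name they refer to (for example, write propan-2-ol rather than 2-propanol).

The parent chain contains 12 carbons (dodecane).
The numbering direction is chosen so that the substituent locant set {2,8} is lower than {5,11} at the first point of difference.
This places a bromo group at C-2; a methyl group at C-8.
Prefixes are listed alphabetically: bromo, methyl.
Putting it together: 2-bromo-8-methyldodecane.

2-bromo-8-methyldodecane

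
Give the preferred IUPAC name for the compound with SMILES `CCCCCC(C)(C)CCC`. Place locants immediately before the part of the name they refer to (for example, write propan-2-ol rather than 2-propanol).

The longest carbon chain is 9 atoms: the parent is nonane.
Number the chain so that the substituent locant set {4,4} is lower than {6,6} at the first point of difference.
That gives two methyl groups at C-4.
Putting it together: 4,4-dimethylnonane.

4,4-dimethylnonane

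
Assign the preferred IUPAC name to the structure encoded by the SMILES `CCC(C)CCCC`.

3-methylheptane

The longest continuous carbon chain has 7 atoms, so the parent hydride is heptane.
Choose the numbering such that the substituent locant set {3} is lower than {5} at the first point of difference.
That gives a methyl group at C-3.
Assembling the pieces gives 3-methylheptane.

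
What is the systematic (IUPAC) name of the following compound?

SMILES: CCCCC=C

Counting along the main chain through the multiple bond gives 6 carbons: the parent is hexane.
The chain contains a C=C double bond, so the unsaturation ending is -ene.
The numbering direction is chosen so that numbering from this end puts the double bond at C-1 rather than C-5.
That gives the double bond between C-1 and C-2.
Putting it together: hex-1-ene.

hex-1-ene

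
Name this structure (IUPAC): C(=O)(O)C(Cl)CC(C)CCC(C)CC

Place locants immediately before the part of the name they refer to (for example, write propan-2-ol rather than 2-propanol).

2-chloro-4,7-dimethylnonanoic acid

Counting along the main chain through the –COOH group gives 9 carbons: the parent is nonane.
A carboxylic acid (terminal –COOH) is the principal characteristic group, giving the suffix -oic acid.
The numbering direction is chosen so that the carboxylic acid carbon is C-1 by definition.
This places a chloro group at C-2; methyl groups at C-4 and C-7.
The substituents are ordered alphabetically, ignoring any di-/tri- multipliers.
Putting it together: 2-chloro-4,7-dimethylnonanoic acid.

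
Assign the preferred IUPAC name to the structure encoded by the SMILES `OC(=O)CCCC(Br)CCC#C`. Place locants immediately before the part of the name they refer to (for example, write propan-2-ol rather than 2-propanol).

The longest carbon chain that includes the –COOH group and the multiple bond has 9 carbons, so the parent hydride is nonane.
A carboxylic acid (terminal –COOH) is the principal characteristic group, giving the suffix -oic acid.
The chain contains a C≡C triple bond, so the unsaturation ending is -yne.
The numbering direction is chosen so that the carboxylic acid carbon is C-1 by definition.
That gives the triple bond between C-8 and C-9; a bromo group at C-5.
Putting it together: 5-bromonon-8-ynoic acid.

5-bromonon-8-ynoic acid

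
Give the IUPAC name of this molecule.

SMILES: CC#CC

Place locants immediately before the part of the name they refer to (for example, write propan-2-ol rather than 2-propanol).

but-2-yne

Counting along the main chain through the multiple bond gives 4 carbons: the parent is butane.
There is one C≡C triple bond, indicated by the ending -yne.
Numbering from either end gives identical locants here.
That gives the triple bond between C-2 and C-3.
The name is but-2-yne.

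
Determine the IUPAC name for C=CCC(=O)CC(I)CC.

The longest chain bearing the carbonyl and the multiple bond is 8 carbons long (octane).
The principal characteristic group is a ketone (C=O on an internal carbon), named with the suffix -one.
There is one C=C double bond, indicated by the ending -ene.
The numbering direction is chosen so that numbering from this end puts the carbonyl group at C-4 rather than C-5.
That gives the carbonyl at C-4; the double bond between C-1 and C-2; an iodo group at C-6.
The name is 6-iodooct-1-en-4-one.

6-iodooct-1-en-4-one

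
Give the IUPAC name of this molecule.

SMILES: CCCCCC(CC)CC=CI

4-ethyl-1-iodonon-1-ene

The longest carbon chain that includes the multiple bond has 9 carbons, so the parent hydride is nonane.
The chain contains a C=C double bond, so the unsaturation ending is -ene.
Choose the numbering such that numbering from this end puts the double bond at C-1 rather than C-8.
That gives the double bond between C-1 and C-2; an ethyl group at C-4; an iodo group at C-1.
Prefixes are listed alphabetically: ethyl, iodo.
Assembling the pieces gives 4-ethyl-1-iodonon-1-ene.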